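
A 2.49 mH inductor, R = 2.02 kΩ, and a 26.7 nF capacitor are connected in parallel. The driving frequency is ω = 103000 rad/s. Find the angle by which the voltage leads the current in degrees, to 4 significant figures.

66.69°

X_L = ωL = 256.5 Ω
X_C = 1/(ωC) = 363.6 Ω
Parallel: admittances add. Y = 1/R + 1/(jωL) + jωC
Y = (0.0004950 − j0.001149) S
|Y| = 0.001251 S → |Z| = 1/|Y| = 799.3 Ω, ∠Z = −∠Y = 66.69°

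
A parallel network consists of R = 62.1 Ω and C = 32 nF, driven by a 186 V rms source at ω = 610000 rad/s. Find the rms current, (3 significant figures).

X_C = 1/(ωC) = 51.2 Ω
Parallel: admittances add. Y = 1/R + jωC
Y = (0.0161 + j0.0195) S
|Y| = 0.0253 S → |Z| = 1/|Y| = 39.5 Ω, ∠Z = −∠Y = -50.5°
I = V/|Z| = 186/39.5 = 4.71 A

4.71 A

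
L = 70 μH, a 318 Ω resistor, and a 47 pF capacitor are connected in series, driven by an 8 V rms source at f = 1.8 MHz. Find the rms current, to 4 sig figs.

ω = 2πf = 1.131e+07 rad/s
X_L = ωL = 791.7 Ω
X_C = 1/(ωC) = 1881 Ω
Net reactance X = X_L − X_C = -1090 Ω
Z = 318.0 − j1090 Ω
|Z| = √(318.0² + 1090²) = 1135 Ω
I = V/|Z| = 8/1135 = 7.048 mA

7.048 mA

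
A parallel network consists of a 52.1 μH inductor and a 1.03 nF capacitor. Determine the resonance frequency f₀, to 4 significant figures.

ω₀ = 1/√(LC) = 1/√(5.21e-05 × 1.03e-09) = 4.317e+06 rad/s
f₀ = ω₀/(2π) = 687.0 kHz

687.0 kHz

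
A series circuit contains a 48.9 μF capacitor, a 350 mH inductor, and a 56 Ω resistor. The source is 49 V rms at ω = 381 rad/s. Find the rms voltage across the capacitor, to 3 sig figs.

27.0 V

X_L = ωL = 133 Ω
X_C = 1/(ωC) = 53.7 Ω
Net reactance X = X_L − X_C = 79.7 Ω
Z = 56.0 + j79.7 Ω
|Z| = √(56.0² + 79.7²) = 97.4 Ω
I = V/|Z| = 503 mA
V_C = I·|Z_C| = 0.503 × 53.7 = 27.0 V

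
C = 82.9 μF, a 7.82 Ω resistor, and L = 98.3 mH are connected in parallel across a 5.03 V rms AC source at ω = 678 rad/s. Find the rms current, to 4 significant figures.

675.8 mA

X_L = ωL = 66.65 Ω
X_C = 1/(ωC) = 17.79 Ω
Parallel: admittances add. Y = 1/R + 1/(jωL) + jωC
Y = (0.1279 + j0.04120) S
|Y| = 0.1344 S → |Z| = 1/|Y| = 7.443 Ω, ∠Z = −∠Y = -17.86°
I = V/|Z| = 5.03/7.443 = 675.8 mA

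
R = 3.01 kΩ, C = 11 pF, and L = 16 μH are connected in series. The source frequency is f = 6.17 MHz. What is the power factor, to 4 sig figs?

0.8677

ω = 2πf = 3.877e+07 rad/s
X_L = ωL = 620.3 Ω
X_C = 1/(ωC) = 2345 Ω
Net reactance X = X_L − X_C = -1725 Ω
Z = 3010 − j1725 Ω
|Z| = √(3010² + 1725²) = 3469 Ω
∠Z = arctan(-1725/3010) = -29.81°
cos φ = cos(-29.81°) = 0.8677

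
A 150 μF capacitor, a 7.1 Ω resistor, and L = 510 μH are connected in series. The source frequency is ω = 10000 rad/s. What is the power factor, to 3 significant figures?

X_L = ωL = 5.10 Ω
X_C = 1/(ωC) = 0.667 Ω
Net reactance X = X_L − X_C = 4.43 Ω
Z = 7.10 + j4.43 Ω
|Z| = √(7.10² + 4.43²) = 8.37 Ω
∠Z = arctan(4.43/7.10) = 32.0°
cos φ = cos(32.0°) = 0.848

0.848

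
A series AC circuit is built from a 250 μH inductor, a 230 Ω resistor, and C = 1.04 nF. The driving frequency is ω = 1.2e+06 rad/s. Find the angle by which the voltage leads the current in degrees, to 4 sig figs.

-65.35°

X_L = ωL = 300.0 Ω
X_C = 1/(ωC) = 801.3 Ω
Net reactance X = X_L − X_C = -501.3 Ω
Z = 230.0 − j501.3 Ω
|Z| = √(230.0² + 501.3²) = 551.5 Ω
∠Z = arctan(-501.3/230.0) = -65.35°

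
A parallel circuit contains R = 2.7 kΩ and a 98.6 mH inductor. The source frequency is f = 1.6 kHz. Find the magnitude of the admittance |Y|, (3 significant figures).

ω = 2πf = 10050 rad/s
X_L = ωL = 991 Ω
Parallel: admittances add. Y = 1/R + 1/(jωL)
Y = (0.000370 − j0.00101) S
|Y| = 0.00107 S → |Z| = 1/|Y| = 931 Ω, ∠Z = −∠Y = 69.8°

1.07 mS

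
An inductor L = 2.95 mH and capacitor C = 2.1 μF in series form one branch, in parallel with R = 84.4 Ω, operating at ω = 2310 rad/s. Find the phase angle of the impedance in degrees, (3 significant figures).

-22.9°

X_L = ωL = 6.81 Ω
X_C = 1/(ωC) = 206 Ω
Branch 1: Z₁ = R = 84.4 Ω
Branch 2 (series LC): Z₂ = j(X_L − X_C) = −j199 Ω
Parallel: Z = Z₁Z₂/(Z₁+Z₂), |Z| = 77.7 Ω, ∠Z = -22.9°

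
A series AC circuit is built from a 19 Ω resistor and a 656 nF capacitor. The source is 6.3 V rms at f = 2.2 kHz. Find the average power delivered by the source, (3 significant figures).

ω = 2πf = 13820 rad/s
X_C = 1/(ωC) = 110 Ω
Z = 19.0 − j110 Ω
|Z| = √(19.0² + 110²) = 112 Ω
∠Z = arctan(-110/19.0) = -80.2°
I = V/|Z| = 56.3 mA
P = VI cos φ = 6.3 × 0.0563 × cos(-80.2°) = 60.2 mW

60.2 mW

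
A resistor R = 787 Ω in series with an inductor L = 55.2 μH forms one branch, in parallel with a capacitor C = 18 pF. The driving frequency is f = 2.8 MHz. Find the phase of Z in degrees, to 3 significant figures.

31.2°

ω = 2πf = 1.759e+07 rad/s
X_L = ωL = 971 Ω
X_C = 1/(ωC) = 3160 Ω
Branch 1 (R+jX_L): Z₁ = 787 + j971 Ω, |Z₁| = 1250 Ω
Branch 2 (−jX_C): Z₂ = −j3160 Ω
Parallel: Z = Z₁Z₂/(Z₁+Z₂), |Z| = 1700 Ω, ∠Z = 31.2°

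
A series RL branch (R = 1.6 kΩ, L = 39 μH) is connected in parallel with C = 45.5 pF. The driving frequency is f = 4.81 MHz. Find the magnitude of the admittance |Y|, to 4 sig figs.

1.150 mS

ω = 2πf = 3.022e+07 rad/s
X_L = ωL = 1179 Ω
X_C = 1/(ωC) = 727.2 Ω
Branch 1 (R+jX_L): Z₁ = 1600 + j1179 Ω, |Z₁| = 1987 Ω
Branch 2 (−jX_C): Z₂ = −j727.2 Ω
Parallel: Z = Z₁Z₂/(Z₁+Z₂), |Z| = 869.3 Ω, ∠Z = -69.38°
|Y| = 1/|Z| = 1.150 mS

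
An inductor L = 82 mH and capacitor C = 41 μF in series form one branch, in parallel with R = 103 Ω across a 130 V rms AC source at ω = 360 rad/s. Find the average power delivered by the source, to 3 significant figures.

X_L = ωL = 29.5 Ω
X_C = 1/(ωC) = 67.8 Ω
Branch 1: Z₁ = R = 103 Ω
Branch 2 (series LC): Z₂ = j(X_L − X_C) = −j38.2 Ω
Parallel: Z = Z₁Z₂/(Z₁+Z₂), |Z| = 35.8 Ω, ∠Z = -69.6°
I = V/|Z| = 3.63 A
P = VI cos φ = 130 × 3.63 × cos(-69.6°) = 164 W

164 W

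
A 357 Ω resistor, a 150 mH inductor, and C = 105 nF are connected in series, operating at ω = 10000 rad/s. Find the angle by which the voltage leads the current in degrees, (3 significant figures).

56.9°

X_L = ωL = 1500 Ω
X_C = 1/(ωC) = 952 Ω
Net reactance X = X_L − X_C = 548 Ω
Z = 357 + j548 Ω
|Z| = √(357² + 548²) = 654 Ω
∠Z = arctan(548/357) = 56.9°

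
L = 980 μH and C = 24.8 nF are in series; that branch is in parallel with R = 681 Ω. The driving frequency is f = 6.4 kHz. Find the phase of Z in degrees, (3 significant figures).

ω = 2πf = 40210 rad/s
X_L = ωL = 39.4 Ω
X_C = 1/(ωC) = 1000 Ω
Branch 1: Z₁ = R = 681 Ω
Branch 2 (series LC): Z₂ = j(X_L − X_C) = −j963 Ω
Parallel: Z = Z₁Z₂/(Z₁+Z₂), |Z| = 556 Ω, ∠Z = -35.3°

-35.3°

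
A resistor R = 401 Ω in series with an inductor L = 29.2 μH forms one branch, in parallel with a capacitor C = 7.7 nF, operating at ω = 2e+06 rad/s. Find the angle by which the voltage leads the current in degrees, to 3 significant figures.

X_L = ωL = 58.4 Ω
X_C = 1/(ωC) = 64.9 Ω
Branch 1 (R+jX_L): Z₁ = 401 + j58.4 Ω, |Z₁| = 405 Ω
Branch 2 (−jX_C): Z₂ = −j64.9 Ω
Parallel: Z = Z₁Z₂/(Z₁+Z₂), |Z| = 65.6 Ω, ∠Z = -80.8°

-80.8°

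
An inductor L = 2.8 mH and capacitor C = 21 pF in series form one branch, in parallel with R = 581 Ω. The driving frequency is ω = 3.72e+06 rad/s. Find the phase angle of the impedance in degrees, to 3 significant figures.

X_L = ωL = 10400 Ω
X_C = 1/(ωC) = 12800 Ω
Branch 1: Z₁ = R = 581 Ω
Branch 2 (series LC): Z₂ = j(X_L − X_C) = −j2380 Ω
Parallel: Z = Z₁Z₂/(Z₁+Z₂), |Z| = 564 Ω, ∠Z = -13.7°

-13.7°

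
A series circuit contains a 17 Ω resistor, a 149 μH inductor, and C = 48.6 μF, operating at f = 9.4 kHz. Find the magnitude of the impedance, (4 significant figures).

18.99 Ω

ω = 2πf = 59060 rad/s
X_L = ωL = 8.800 Ω
X_C = 1/(ωC) = 0.3484 Ω
Net reactance X = X_L − X_C = 8.452 Ω
Z = 17.00 + j8.452 Ω
|Z| = √(17.00² + 8.452²) = 18.99 Ω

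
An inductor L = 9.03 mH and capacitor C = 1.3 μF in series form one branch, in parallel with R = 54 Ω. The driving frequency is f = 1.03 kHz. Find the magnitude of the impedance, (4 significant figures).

ω = 2πf = 6472 rad/s
X_L = ωL = 58.44 Ω
X_C = 1/(ωC) = 118.9 Ω
Branch 1: Z₁ = R = 54.00 Ω
Branch 2 (series LC): Z₂ = j(X_L − X_C) = −j60.42 Ω
Parallel: Z = Z₁Z₂/(Z₁+Z₂), |Z| = 40.26 Ω, ∠Z = -41.79°

40.26 Ω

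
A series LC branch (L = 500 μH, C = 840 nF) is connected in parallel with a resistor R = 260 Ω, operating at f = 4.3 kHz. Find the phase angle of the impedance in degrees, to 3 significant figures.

-83.3°

ω = 2πf = 27020 rad/s
X_L = ωL = 13.5 Ω
X_C = 1/(ωC) = 44.1 Ω
Branch 1: Z₁ = R = 260 Ω
Branch 2 (series LC): Z₂ = j(X_L − X_C) = −j30.6 Ω
Parallel: Z = Z₁Z₂/(Z₁+Z₂), |Z| = 30.3 Ω, ∠Z = -83.3°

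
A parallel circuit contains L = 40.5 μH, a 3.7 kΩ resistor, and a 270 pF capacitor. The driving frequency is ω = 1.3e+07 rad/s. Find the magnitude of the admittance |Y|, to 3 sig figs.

X_L = ωL = 526 Ω
X_C = 1/(ωC) = 285 Ω
Parallel: admittances add. Y = 1/R + 1/(jωL) + jωC
Y = (0.000270 + j0.00161) S
|Y| = 0.00163 S → |Z| = 1/|Y| = 612 Ω, ∠Z = −∠Y = -80.5°

1.63 mS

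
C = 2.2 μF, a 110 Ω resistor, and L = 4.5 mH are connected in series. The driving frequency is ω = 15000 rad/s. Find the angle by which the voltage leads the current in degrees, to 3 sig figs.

18.7°

X_L = ωL = 67.5 Ω
X_C = 1/(ωC) = 30.3 Ω
Net reactance X = X_L − X_C = 37.2 Ω
Z = 110 + j37.2 Ω
|Z| = √(110² + 37.2²) = 116 Ω
∠Z = arctan(37.2/110) = 18.7°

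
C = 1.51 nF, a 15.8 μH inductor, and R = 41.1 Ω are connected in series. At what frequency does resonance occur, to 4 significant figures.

1.030 MHz

ω₀ = 1/√(LC) = 1/√(1.58e-05 × 1.51e-09) = 6.474e+06 rad/s
f₀ = ω₀/(2π) = 1.030 MHz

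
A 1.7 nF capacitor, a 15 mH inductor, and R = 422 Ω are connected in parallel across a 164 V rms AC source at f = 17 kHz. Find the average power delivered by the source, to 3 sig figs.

ω = 2πf = 106800 rad/s
X_L = ωL = 1600 Ω
X_C = 1/(ωC) = 5510 Ω
Parallel: admittances add. Y = 1/R + 1/(jωL) + jωC
Y = (0.00237 − j0.000443) S
|Y| = 0.00241 S → |Z| = 1/|Y| = 415 Ω, ∠Z = −∠Y = 10.6°
I = V/|Z| = 395 mA
P = VI cos φ = 164 × 0.395 × cos(10.6°) = 63.7 W

63.7 W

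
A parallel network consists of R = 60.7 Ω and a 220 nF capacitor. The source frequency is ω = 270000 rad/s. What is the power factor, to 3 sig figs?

X_C = 1/(ωC) = 16.8 Ω
Parallel: admittances add. Y = 1/R + jωC
Y = (0.0165 + j0.0594) S
|Y| = 0.0616 S → |Z| = 1/|Y| = 16.2 Ω, ∠Z = −∠Y = -74.5°
cos φ = cos(-74.5°) = 0.267

0.267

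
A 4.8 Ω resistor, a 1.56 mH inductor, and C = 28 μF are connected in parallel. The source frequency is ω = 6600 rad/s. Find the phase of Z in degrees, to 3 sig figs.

X_L = ωL = 10.3 Ω
X_C = 1/(ωC) = 5.41 Ω
Parallel: admittances add. Y = 1/R + 1/(jωL) + jωC
Y = (0.208 + j0.0877) S
|Y| = 0.226 S → |Z| = 1/|Y| = 4.42 Ω, ∠Z = −∠Y = -22.8°

-22.8°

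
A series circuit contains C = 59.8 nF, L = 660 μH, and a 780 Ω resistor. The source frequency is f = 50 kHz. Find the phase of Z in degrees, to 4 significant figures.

11.18°

ω = 2πf = 314200 rad/s
X_L = ωL = 207.3 Ω
X_C = 1/(ωC) = 53.23 Ω
Net reactance X = X_L − X_C = 154.1 Ω
Z = 780.0 + j154.1 Ω
|Z| = √(780.0² + 154.1²) = 795.1 Ω
∠Z = arctan(154.1/780.0) = 11.18°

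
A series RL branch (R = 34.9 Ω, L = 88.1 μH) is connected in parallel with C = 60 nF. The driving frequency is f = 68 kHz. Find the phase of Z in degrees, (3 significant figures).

ω = 2πf = 427300 rad/s
X_L = ωL = 37.6 Ω
X_C = 1/(ωC) = 39.0 Ω
Branch 1 (R+jX_L): Z₁ = 34.9 + j37.6 Ω, |Z₁| = 51.3 Ω
Branch 2 (−jX_C): Z₂ = −j39.0 Ω
Parallel: Z = Z₁Z₂/(Z₁+Z₂), |Z| = 57.3 Ω, ∠Z = -40.6°

-40.6°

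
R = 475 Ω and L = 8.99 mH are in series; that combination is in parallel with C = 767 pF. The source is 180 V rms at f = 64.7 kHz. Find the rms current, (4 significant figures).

ω = 2πf = 406500 rad/s
X_L = ωL = 3655 Ω
X_C = 1/(ωC) = 3207 Ω
Branch 1 (R+jX_L): Z₁ = 475.0 + j3655 Ω, |Z₁| = 3685 Ω
Branch 2 (−jX_C): Z₂ = −j3207 Ω
Parallel: Z = Z₁Z₂/(Z₁+Z₂), |Z| = 18110 Ω, ∠Z = -50.70°
I = V/|Z| = 180/18110 = 9.938 mA

9.938 mA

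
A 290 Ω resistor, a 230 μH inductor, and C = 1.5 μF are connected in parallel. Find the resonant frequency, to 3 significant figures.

8.57 kHz

ω₀ = 1/√(LC) = 1/√(0.00023 × 1.5e-06) = 53840 rad/s
f₀ = ω₀/(2π) = 8.57 kHz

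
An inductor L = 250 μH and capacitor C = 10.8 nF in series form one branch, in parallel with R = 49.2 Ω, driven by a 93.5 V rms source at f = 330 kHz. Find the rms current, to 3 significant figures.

1.91 A

ω = 2πf = 2.073e+06 rad/s
X_L = ωL = 518 Ω
X_C = 1/(ωC) = 44.7 Ω
Branch 1: Z₁ = R = 49.2 Ω
Branch 2 (series LC): Z₂ = j(X_L − X_C) = j474 Ω
Parallel: Z = Z₁Z₂/(Z₁+Z₂), |Z| = 48.9 Ω, ∠Z = 5.93°
I = V/|Z| = 93.5/48.9 = 1.91 A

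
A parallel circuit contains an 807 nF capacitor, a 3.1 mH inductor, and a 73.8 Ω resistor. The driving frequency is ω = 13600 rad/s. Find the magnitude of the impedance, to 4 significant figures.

53.76 Ω

X_L = ωL = 42.16 Ω
X_C = 1/(ωC) = 91.11 Ω
Parallel: admittances add. Y = 1/R + 1/(jωL) + jωC
Y = (0.01355 − j0.01274) S
|Y| = 0.01860 S → |Z| = 1/|Y| = 53.76 Ω, ∠Z = −∠Y = 43.24°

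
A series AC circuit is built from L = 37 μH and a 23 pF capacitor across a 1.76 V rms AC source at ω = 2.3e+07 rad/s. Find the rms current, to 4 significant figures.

X_L = ωL = 851.0 Ω
X_C = 1/(ωC) = 1890 Ω
Net reactance X = X_L − X_C = -1039 Ω
Z = − j1039 Ω
|Z| = √(0² + 1039²) = 1039 Ω
I = V/|Z| = 1.76/1039 = 1.693 mA

1.693 mA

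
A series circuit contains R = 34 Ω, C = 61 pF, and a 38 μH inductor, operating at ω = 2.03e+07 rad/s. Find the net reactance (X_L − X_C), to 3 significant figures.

X_L = ωL = 771 Ω
X_C = 1/(ωC) = 808 Ω
X = 771 − 808 = -36.2 Ω

-36.2 Ω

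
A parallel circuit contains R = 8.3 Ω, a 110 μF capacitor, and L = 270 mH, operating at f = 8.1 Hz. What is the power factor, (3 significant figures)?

0.873

ω = 2πf = 50.89 rad/s
X_L = ωL = 13.7 Ω
X_C = 1/(ωC) = 179 Ω
Parallel: admittances add. Y = 1/R + 1/(jωL) + jωC
Y = (0.120 − j0.0672) S
|Y| = 0.138 S → |Z| = 1/|Y| = 7.25 Ω, ∠Z = −∠Y = 29.1°
cos φ = cos(29.1°) = 0.873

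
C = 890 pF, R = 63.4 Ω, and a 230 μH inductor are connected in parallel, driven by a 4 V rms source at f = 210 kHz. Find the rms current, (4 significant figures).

ω = 2πf = 1.319e+06 rad/s
X_L = ωL = 303.5 Ω
X_C = 1/(ωC) = 851.6 Ω
Parallel: admittances add. Y = 1/R + 1/(jωL) + jωC
Y = (0.01577 − j0.002121) S
|Y| = 0.01591 S → |Z| = 1/|Y| = 62.83 Ω, ∠Z = −∠Y = 7.658°
I = V/|Z| = 4/62.83 = 63.66 mA

63.66 mA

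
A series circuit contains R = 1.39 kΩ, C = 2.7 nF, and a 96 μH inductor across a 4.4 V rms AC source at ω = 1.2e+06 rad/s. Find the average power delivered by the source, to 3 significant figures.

13.7 mW

X_L = ωL = 115 Ω
X_C = 1/(ωC) = 309 Ω
Net reactance X = X_L − X_C = -193 Ω
Z = 1390 − j193 Ω
|Z| = √(1390² + 193²) = 1400 Ω
∠Z = arctan(-193/1390) = -7.92°
I = V/|Z| = 3.14 mA
P = VI cos φ = 4.4 × 0.00314 × cos(-7.92°) = 13.7 mW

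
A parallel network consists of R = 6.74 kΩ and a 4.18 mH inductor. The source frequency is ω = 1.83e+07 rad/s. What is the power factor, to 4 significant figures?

X_L = ωL = 76490 Ω
Parallel: admittances add. Y = 1/R + 1/(jωL)
Y = (0.0001484 − j1.307e-05) S
|Y| = 0.0001489 S → |Z| = 1/|Y| = 6714 Ω, ∠Z = −∠Y = 5.035°
cos φ = cos(5.035°) = 0.9961

0.9961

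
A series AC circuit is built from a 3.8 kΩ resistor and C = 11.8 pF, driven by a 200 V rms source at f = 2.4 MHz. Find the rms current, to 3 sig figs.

29.5 mA

ω = 2πf = 1.508e+07 rad/s
X_C = 1/(ωC) = 5620 Ω
Z = 3800 − j5620 Ω
|Z| = √(3800² + 5620²) = 6780 Ω
I = V/|Z| = 200/6780 = 29.5 mA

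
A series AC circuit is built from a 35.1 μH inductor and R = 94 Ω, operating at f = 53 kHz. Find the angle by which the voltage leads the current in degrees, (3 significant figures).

ω = 2πf = 333000 rad/s
X_L = ωL = 11.7 Ω
Z = 94.0 + j11.7 Ω
|Z| = √(94.0² + 11.7²) = 94.7 Ω
∠Z = arctan(11.7/94.0) = 7.09°

7.09°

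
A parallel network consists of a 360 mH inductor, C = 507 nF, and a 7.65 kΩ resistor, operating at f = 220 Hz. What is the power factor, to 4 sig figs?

0.09939

ω = 2πf = 1382 rad/s
X_L = ωL = 497.6 Ω
X_C = 1/(ωC) = 1427 Ω
Parallel: admittances add. Y = 1/R + 1/(jωL) + jωC
Y = (0.0001307 − j0.001309) S
|Y| = 0.001315 S → |Z| = 1/|Y| = 760.3 Ω, ∠Z = −∠Y = 84.30°
cos φ = cos(84.30°) = 0.09939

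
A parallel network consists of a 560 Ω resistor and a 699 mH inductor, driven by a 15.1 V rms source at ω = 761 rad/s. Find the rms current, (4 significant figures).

39.15 mA

X_L = ωL = 531.9 Ω
Parallel: admittances add. Y = 1/R + 1/(jωL)
Y = (0.001786 − j0.001880) S
|Y| = 0.002593 S → |Z| = 1/|Y| = 385.7 Ω, ∠Z = −∠Y = 46.47°
I = V/|Z| = 15.1/385.7 = 39.15 mA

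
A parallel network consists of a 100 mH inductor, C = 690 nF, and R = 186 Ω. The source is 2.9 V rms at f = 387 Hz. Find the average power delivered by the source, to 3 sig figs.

45.2 mW

ω = 2πf = 2432 rad/s
X_L = ωL = 243 Ω
X_C = 1/(ωC) = 596 Ω
Parallel: admittances add. Y = 1/R + 1/(jωL) + jωC
Y = (0.00538 − j0.00243) S
|Y| = 0.00590 S → |Z| = 1/|Y| = 169 Ω, ∠Z = −∠Y = 24.4°
I = V/|Z| = 17.1 mA
P = VI cos φ = 2.9 × 0.0171 × cos(24.4°) = 45.2 mW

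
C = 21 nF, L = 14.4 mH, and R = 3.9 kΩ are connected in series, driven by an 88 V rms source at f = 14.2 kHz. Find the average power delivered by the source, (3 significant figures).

1.91 W

ω = 2πf = 89220 rad/s
X_L = ωL = 1280 Ω
X_C = 1/(ωC) = 534 Ω
Net reactance X = X_L − X_C = 751 Ω
Z = 3900 + j751 Ω
|Z| = √(3900² + 751²) = 3970 Ω
∠Z = arctan(751/3900) = 10.9°
I = V/|Z| = 22.2 mA
P = VI cos φ = 88 × 0.0222 × cos(10.9°) = 1.91 W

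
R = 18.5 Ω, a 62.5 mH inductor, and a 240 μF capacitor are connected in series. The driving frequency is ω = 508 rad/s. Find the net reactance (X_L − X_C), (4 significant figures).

X_L = ωL = 31.75 Ω
X_C = 1/(ωC) = 8.202 Ω
X = 31.75 − 8.202 = 23.55 Ω

23.55 Ω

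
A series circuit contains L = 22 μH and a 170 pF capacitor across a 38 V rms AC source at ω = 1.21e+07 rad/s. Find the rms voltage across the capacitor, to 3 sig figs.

X_L = ωL = 266 Ω
X_C = 1/(ωC) = 486 Ω
Net reactance X = X_L − X_C = -220 Ω
Z = − j220 Ω
|Z| = √(0² + 220²) = 220 Ω
I = V/|Z| = 173 mA
V_C = I·|Z_C| = 0.173 × 486 = 84.0 V

84.0 V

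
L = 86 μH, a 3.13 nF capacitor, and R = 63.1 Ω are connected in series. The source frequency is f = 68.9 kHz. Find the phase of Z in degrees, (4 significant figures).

-84.85°

ω = 2πf = 432900 rad/s
X_L = ωL = 37.23 Ω
X_C = 1/(ωC) = 738.0 Ω
Net reactance X = X_L − X_C = -700.8 Ω
Z = 63.10 − j700.8 Ω
|Z| = √(63.10² + 700.8²) = 703.6 Ω
∠Z = arctan(-700.8/63.10) = -84.85°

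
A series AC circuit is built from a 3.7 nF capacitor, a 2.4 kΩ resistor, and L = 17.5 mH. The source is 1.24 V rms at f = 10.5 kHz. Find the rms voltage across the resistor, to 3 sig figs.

0.784 V

ω = 2πf = 65970 rad/s
X_L = ωL = 1150 Ω
X_C = 1/(ωC) = 4100 Ω
Net reactance X = X_L − X_C = -2940 Ω
Z = 2400 − j2940 Ω
|Z| = √(2400² + 2940²) = 3800 Ω
I = V/|Z| = 327 μA
V_R = I·|Z_R| = 0.000327 × 2400 = 0.784 V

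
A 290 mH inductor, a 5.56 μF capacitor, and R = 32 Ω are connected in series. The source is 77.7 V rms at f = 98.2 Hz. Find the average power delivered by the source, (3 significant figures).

14.1 W

ω = 2πf = 617.0 rad/s
X_L = ωL = 179 Ω
X_C = 1/(ωC) = 291 Ω
Net reactance X = X_L − X_C = -113 Ω
Z = 32.0 − j113 Ω
|Z| = √(32.0² + 113²) = 117 Ω
∠Z = arctan(-113/32.0) = -74.1°
I = V/|Z| = 664 mA
P = VI cos φ = 77.7 × 0.664 × cos(-74.1°) = 14.1 W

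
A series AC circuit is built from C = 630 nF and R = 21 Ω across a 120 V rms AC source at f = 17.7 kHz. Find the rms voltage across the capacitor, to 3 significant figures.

ω = 2πf = 111200 rad/s
X_C = 1/(ωC) = 14.3 Ω
Z = 21.0 − j14.3 Ω
|Z| = √(21.0² + 14.3²) = 25.4 Ω
I = V/|Z| = 4.73 A
V_C = I·|Z_C| = 4.73 × 14.3 = 67.5 V

67.5 V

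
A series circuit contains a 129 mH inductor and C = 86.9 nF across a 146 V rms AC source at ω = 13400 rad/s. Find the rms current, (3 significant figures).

X_L = ωL = 1730 Ω
X_C = 1/(ωC) = 859 Ω
Net reactance X = X_L − X_C = 870 Ω
Z = j870 Ω
|Z| = √(0² + 870²) = 870 Ω
I = V/|Z| = 146/870 = 168 mA

168 mA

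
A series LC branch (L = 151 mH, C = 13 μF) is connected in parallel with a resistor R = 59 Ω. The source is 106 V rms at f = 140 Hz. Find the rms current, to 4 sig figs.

2.947 A

ω = 2πf = 879.6 rad/s
X_L = ωL = 132.8 Ω
X_C = 1/(ωC) = 87.45 Ω
Branch 1: Z₁ = R = 59.00 Ω
Branch 2 (series LC): Z₂ = j(X_L − X_C) = j45.38 Ω
Parallel: Z = Z₁Z₂/(Z₁+Z₂), |Z| = 35.97 Ω, ∠Z = 52.43°
I = V/|Z| = 106/35.97 = 2.947 A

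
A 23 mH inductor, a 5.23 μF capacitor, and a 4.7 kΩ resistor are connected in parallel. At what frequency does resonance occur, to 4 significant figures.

ω₀ = 1/√(LC) = 1/√(0.023 × 5.23e-06) = 2883 rad/s
f₀ = ω₀/(2π) = 458.9 Hz

458.9 Hz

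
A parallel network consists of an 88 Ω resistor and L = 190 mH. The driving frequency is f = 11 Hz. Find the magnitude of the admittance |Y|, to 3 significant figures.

ω = 2πf = 69.12 rad/s
X_L = ωL = 13.1 Ω
Parallel: admittances add. Y = 1/R + 1/(jωL)
Y = (0.0114 − j0.0762) S
|Y| = 0.0770 S → |Z| = 1/|Y| = 13.0 Ω, ∠Z = −∠Y = 81.5°

77.0 mS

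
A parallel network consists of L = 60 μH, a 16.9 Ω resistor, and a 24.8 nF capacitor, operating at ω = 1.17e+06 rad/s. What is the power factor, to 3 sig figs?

X_L = ωL = 70.2 Ω
X_C = 1/(ωC) = 34.5 Ω
Parallel: admittances add. Y = 1/R + 1/(jωL) + jωC
Y = (0.0592 + j0.0148) S
|Y| = 0.0610 S → |Z| = 1/|Y| = 16.4 Ω, ∠Z = −∠Y = -14.0°
cos φ = cos(-14.0°) = 0.970

0.970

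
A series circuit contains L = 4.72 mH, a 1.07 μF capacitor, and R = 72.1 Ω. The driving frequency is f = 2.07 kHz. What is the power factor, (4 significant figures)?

0.9896

ω = 2πf = 13010 rad/s
X_L = ωL = 61.39 Ω
X_C = 1/(ωC) = 71.86 Ω
Net reactance X = X_L − X_C = -10.47 Ω
Z = 72.10 − j10.47 Ω
|Z| = √(72.10² + 10.47²) = 72.86 Ω
∠Z = arctan(-10.47/72.10) = -8.260°
cos φ = cos(-8.260°) = 0.9896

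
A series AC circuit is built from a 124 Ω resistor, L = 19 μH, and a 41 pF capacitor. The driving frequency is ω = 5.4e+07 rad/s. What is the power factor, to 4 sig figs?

X_L = ωL = 1026 Ω
X_C = 1/(ωC) = 451.7 Ω
Net reactance X = X_L − X_C = 574.3 Ω
Z = 124.0 + j574.3 Ω
|Z| = √(124.0² + 574.3²) = 587.6 Ω
∠Z = arctan(574.3/124.0) = 77.82°
cos φ = cos(77.82°) = 0.2110

0.2110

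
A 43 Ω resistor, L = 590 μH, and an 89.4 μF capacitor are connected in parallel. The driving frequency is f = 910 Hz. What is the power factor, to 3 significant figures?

ω = 2πf = 5718 rad/s
X_L = ωL = 3.37 Ω
X_C = 1/(ωC) = 1.96 Ω
Parallel: admittances add. Y = 1/R + 1/(jωL) + jωC
Y = (0.0233 + j0.215) S
|Y| = 0.216 S → |Z| = 1/|Y| = 4.63 Ω, ∠Z = −∠Y = -83.8°
cos φ = cos(-83.8°) = 0.108

0.108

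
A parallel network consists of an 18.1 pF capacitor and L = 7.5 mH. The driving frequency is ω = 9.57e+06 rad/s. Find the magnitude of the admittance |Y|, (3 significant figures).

X_L = ωL = 71800 Ω
X_C = 1/(ωC) = 5770 Ω
Parallel: admittances add. Y = 1/(jωL) + jωC
Y = (0 + j0.000159) S
|Y| = 0.000159 S → |Z| = 1/|Y| = 6280 Ω, ∠Z = −∠Y = -90.0°

159 μS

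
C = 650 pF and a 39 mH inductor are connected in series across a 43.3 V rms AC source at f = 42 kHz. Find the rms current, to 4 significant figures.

9.704 mA

ω = 2πf = 263900 rad/s
X_L = ωL = 10290 Ω
X_C = 1/(ωC) = 5830 Ω
Net reactance X = X_L − X_C = 4462 Ω
Z = j4462 Ω
|Z| = √(0² + 4462²) = 4462 Ω
I = V/|Z| = 43.3/4462 = 9.704 mA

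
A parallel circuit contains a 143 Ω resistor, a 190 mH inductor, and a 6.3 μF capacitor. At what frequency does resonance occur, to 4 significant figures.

ω₀ = 1/√(LC) = 1/√(0.19 × 6.3e-06) = 914.0 rad/s
f₀ = ω₀/(2π) = 145.5 Hz

145.5 Hz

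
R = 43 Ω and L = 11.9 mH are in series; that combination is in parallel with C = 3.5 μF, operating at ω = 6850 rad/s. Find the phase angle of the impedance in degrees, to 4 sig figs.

-70.60°

X_L = ωL = 81.52 Ω
X_C = 1/(ωC) = 41.71 Ω
Branch 1 (R+jX_L): Z₁ = 43.00 + j81.52 Ω, |Z₁| = 92.16 Ω
Branch 2 (−jX_C): Z₂ = −j41.71 Ω
Parallel: Z = Z₁Z₂/(Z₁+Z₂), |Z| = 65.60 Ω, ∠Z = -70.60°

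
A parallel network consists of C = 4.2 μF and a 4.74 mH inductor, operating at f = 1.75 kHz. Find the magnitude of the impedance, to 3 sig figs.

ω = 2πf = 11000 rad/s
X_L = ωL = 52.1 Ω
X_C = 1/(ωC) = 21.7 Ω
Parallel: admittances add. Y = 1/(jωL) + jωC
Y = (0 + j0.0270) S
|Y| = 0.0270 S → |Z| = 1/|Y| = 37.0 Ω, ∠Z = −∠Y = -90.0°

37.0 Ω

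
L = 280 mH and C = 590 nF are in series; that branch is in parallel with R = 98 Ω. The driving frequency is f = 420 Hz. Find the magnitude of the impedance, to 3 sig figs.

68.8 Ω

ω = 2πf = 2639 rad/s
X_L = ωL = 739 Ω
X_C = 1/(ωC) = 642 Ω
Branch 1: Z₁ = R = 98.0 Ω
Branch 2 (series LC): Z₂ = j(X_L − X_C) = j96.6 Ω
Parallel: Z = Z₁Z₂/(Z₁+Z₂), |Z| = 68.8 Ω, ∠Z = 45.4°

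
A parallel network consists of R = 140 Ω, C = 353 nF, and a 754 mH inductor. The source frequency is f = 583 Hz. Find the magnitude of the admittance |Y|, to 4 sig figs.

ω = 2πf = 3663 rad/s
X_L = ωL = 2762 Ω
X_C = 1/(ωC) = 773.4 Ω
Parallel: admittances add. Y = 1/R + 1/(jωL) + jωC
Y = (0.007143 + j0.0009310) S
|Y| = 0.007203 S → |Z| = 1/|Y| = 138.8 Ω, ∠Z = −∠Y = -7.426°

7.203 mS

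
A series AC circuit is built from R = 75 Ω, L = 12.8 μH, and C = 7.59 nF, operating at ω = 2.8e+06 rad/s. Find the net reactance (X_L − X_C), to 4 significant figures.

-11.21 Ω

X_L = ωL = 35.84 Ω
X_C = 1/(ωC) = 47.05 Ω
X = 35.84 − 47.05 = -11.21 Ω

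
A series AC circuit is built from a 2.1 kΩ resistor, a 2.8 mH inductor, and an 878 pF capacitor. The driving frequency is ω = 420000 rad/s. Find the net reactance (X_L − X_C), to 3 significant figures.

X_L = ωL = 1180 Ω
X_C = 1/(ωC) = 2710 Ω
X = 1180 − 2710 = -1540 Ω

-1540 Ω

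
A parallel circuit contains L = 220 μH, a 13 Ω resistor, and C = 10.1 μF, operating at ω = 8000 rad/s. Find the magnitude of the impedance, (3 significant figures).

2.03 Ω

X_L = ωL = 1.76 Ω
X_C = 1/(ωC) = 12.4 Ω
Parallel: admittances add. Y = 1/R + 1/(jωL) + jωC
Y = (0.0769 − j0.487) S
|Y| = 0.493 S → |Z| = 1/|Y| = 2.03 Ω, ∠Z = −∠Y = 81.0°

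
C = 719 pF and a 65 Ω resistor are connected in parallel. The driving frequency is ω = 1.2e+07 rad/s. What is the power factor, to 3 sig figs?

0.872

X_C = 1/(ωC) = 116 Ω
Parallel: admittances add. Y = 1/R + jωC
Y = (0.0154 + j0.00863) S
|Y| = 0.0176 S → |Z| = 1/|Y| = 56.7 Ω, ∠Z = −∠Y = -29.3°
cos φ = cos(-29.3°) = 0.872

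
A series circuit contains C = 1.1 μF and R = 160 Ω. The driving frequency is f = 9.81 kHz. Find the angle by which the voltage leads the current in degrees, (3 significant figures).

ω = 2πf = 61640 rad/s
X_C = 1/(ωC) = 14.7 Ω
Z = 160 − j14.7 Ω
|Z| = √(160² + 14.7²) = 161 Ω
∠Z = arctan(-14.7/160) = -5.27°

-5.27°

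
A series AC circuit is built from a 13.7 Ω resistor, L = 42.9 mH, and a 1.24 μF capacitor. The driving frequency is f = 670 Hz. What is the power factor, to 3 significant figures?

0.781

ω = 2πf = 4210 rad/s
X_L = ωL = 181 Ω
X_C = 1/(ωC) = 192 Ω
Net reactance X = X_L − X_C = -11.0 Ω
Z = 13.7 − j11.0 Ω
|Z| = √(13.7² + 11.0²) = 17.6 Ω
∠Z = arctan(-11.0/13.7) = -38.7°
cos φ = cos(-38.7°) = 0.781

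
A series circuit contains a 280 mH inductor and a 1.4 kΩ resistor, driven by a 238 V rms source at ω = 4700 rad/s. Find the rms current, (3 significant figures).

124 mA

X_L = ωL = 1320 Ω
Z = 1400 + j1320 Ω
|Z| = √(1400² + 1320²) = 1920 Ω
I = V/|Z| = 238/1920 = 124 mA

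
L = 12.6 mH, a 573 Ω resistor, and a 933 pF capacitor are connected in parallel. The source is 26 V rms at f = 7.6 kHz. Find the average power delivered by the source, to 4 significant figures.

ω = 2πf = 47750 rad/s
X_L = ωL = 601.7 Ω
X_C = 1/(ωC) = 22450 Ω
Parallel: admittances add. Y = 1/R + 1/(jωL) + jωC
Y = (0.001745 − j0.001617) S
|Y| = 0.002379 S → |Z| = 1/|Y| = 420.3 Ω, ∠Z = −∠Y = 42.82°
I = V/|Z| = 61.87 mA
P = VI cos φ = 26 × 0.06187 × cos(42.82°) = 1.180 W

1.180 W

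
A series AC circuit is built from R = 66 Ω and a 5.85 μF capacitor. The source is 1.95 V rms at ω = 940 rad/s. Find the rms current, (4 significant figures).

10.08 mA

X_C = 1/(ωC) = 181.9 Ω
Z = 66.00 − j181.9 Ω
|Z| = √(66.00² + 181.9²) = 193.5 Ω
I = V/|Z| = 1.95/193.5 = 10.08 mA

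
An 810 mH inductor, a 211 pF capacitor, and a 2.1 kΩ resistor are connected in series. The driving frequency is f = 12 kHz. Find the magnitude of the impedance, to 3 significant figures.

ω = 2πf = 75400 rad/s
X_L = ωL = 61100 Ω
X_C = 1/(ωC) = 62900 Ω
Net reactance X = X_L − X_C = -1780 Ω
Z = 2100 − j1780 Ω
|Z| = √(2100² + 1780²) = 2760 Ω

2760 Ω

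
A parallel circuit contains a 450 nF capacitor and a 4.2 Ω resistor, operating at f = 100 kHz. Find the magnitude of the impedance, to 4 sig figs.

2.705 Ω

ω = 2πf = 628300 rad/s
X_C = 1/(ωC) = 3.537 Ω
Parallel: admittances add. Y = 1/R + jωC
Y = (0.2381 + j0.2827) S
|Y| = 0.3696 S → |Z| = 1/|Y| = 2.705 Ω, ∠Z = −∠Y = -49.90°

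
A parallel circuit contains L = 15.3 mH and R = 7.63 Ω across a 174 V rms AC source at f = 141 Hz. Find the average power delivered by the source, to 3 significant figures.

ω = 2πf = 885.9 rad/s
X_L = ωL = 13.6 Ω
Parallel: admittances add. Y = 1/R + 1/(jωL)
Y = (0.131 − j0.0738) S
|Y| = 0.150 S → |Z| = 1/|Y| = 6.65 Ω, ∠Z = −∠Y = 29.4°
I = V/|Z| = 26.2 A
P = VI cos φ = 174 × 26.2 × cos(29.4°) = 3.97 kW

3.97 kW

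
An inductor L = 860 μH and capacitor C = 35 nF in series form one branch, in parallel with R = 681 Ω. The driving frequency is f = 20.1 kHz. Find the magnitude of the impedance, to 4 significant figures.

ω = 2πf = 126300 rad/s
X_L = ωL = 108.6 Ω
X_C = 1/(ωC) = 226.2 Ω
Branch 1: Z₁ = R = 681.0 Ω
Branch 2 (series LC): Z₂ = j(X_L − X_C) = −j117.6 Ω
Parallel: Z = Z₁Z₂/(Z₁+Z₂), |Z| = 115.9 Ω, ∠Z = -80.20°

115.9 Ω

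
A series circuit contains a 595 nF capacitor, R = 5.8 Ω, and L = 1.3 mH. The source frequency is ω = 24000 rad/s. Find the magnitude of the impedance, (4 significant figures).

39.26 Ω

X_L = ωL = 31.20 Ω
X_C = 1/(ωC) = 70.03 Ω
Net reactance X = X_L − X_C = -38.83 Ω
Z = 5.800 − j38.83 Ω
|Z| = √(5.800² + 38.83²) = 39.26 Ω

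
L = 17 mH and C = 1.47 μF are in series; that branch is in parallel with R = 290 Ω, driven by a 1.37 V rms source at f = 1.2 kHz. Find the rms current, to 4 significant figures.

ω = 2πf = 7540 rad/s
X_L = ωL = 128.2 Ω
X_C = 1/(ωC) = 90.22 Ω
Branch 1: Z₁ = R = 290.0 Ω
Branch 2 (series LC): Z₂ = j(X_L − X_C) = j37.95 Ω
Parallel: Z = Z₁Z₂/(Z₁+Z₂), |Z| = 37.63 Ω, ∠Z = 82.54°
I = V/|Z| = 1.37/37.63 = 36.41 mA

36.41 mA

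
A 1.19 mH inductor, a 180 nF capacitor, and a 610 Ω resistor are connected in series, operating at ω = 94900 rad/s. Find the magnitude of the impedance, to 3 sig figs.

X_L = ωL = 113 Ω
X_C = 1/(ωC) = 58.5 Ω
Net reactance X = X_L − X_C = 54.4 Ω
Z = 610 + j54.4 Ω
|Z| = √(610² + 54.4²) = 612 Ω

612 Ω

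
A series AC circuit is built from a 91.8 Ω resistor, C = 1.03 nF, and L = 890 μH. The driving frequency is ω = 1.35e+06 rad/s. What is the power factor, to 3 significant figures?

X_L = ωL = 1200 Ω
X_C = 1/(ωC) = 719 Ω
Net reactance X = X_L − X_C = 482 Ω
Z = 91.8 + j482 Ω
|Z| = √(91.8² + 482²) = 491 Ω
∠Z = arctan(482/91.8) = 79.2°
cos φ = cos(79.2°) = 0.187

0.187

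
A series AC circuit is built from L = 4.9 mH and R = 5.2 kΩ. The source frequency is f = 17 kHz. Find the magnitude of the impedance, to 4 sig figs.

ω = 2πf = 106800 rad/s
X_L = ωL = 523.4 Ω
Z = 5200 + j523.4 Ω
|Z| = √(5200² + 523.4²) = 5226 Ω

5226 Ω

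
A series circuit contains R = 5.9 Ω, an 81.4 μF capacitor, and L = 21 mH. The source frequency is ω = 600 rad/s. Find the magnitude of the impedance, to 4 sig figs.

X_L = ωL = 12.60 Ω
X_C = 1/(ωC) = 20.48 Ω
Net reactance X = X_L − X_C = -7.875 Ω
Z = 5.900 − j7.875 Ω
|Z| = √(5.900² + 7.875²) = 9.840 Ω

9.840 Ω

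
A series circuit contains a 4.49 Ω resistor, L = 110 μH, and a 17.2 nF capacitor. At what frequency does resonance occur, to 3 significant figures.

116 kHz

ω₀ = 1/√(LC) = 1/√(0.00011 × 1.72e-08) = 727000 rad/s
f₀ = ω₀/(2π) = 116 kHz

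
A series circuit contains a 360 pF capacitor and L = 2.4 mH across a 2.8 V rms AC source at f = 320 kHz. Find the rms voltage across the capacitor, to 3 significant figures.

1.12 V

ω = 2πf = 2.011e+06 rad/s
X_L = ωL = 4830 Ω
X_C = 1/(ωC) = 1380 Ω
Net reactance X = X_L − X_C = 3440 Ω
Z = j3440 Ω
|Z| = √(0² + 3440²) = 3440 Ω
I = V/|Z| = 813 μA
V_C = I·|Z_C| = 0.000813 × 1380 = 1.12 V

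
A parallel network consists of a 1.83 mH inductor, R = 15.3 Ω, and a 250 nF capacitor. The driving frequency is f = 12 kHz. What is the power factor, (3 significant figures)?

ω = 2πf = 75400 rad/s
X_L = ωL = 138 Ω
X_C = 1/(ωC) = 53.1 Ω
Parallel: admittances add. Y = 1/R + 1/(jωL) + jωC
Y = (0.0654 + j0.0116) S
|Y| = 0.0664 S → |Z| = 1/|Y| = 15.1 Ω, ∠Z = −∠Y = -10.1°
cos φ = cos(-10.1°) = 0.985

0.985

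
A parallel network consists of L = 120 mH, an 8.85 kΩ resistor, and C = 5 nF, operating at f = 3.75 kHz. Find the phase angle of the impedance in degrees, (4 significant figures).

64.40°

ω = 2πf = 23560 rad/s
X_L = ωL = 2827 Ω
X_C = 1/(ωC) = 8488 Ω
Parallel: admittances add. Y = 1/R + 1/(jωL) + jωC
Y = (0.0001130 − j0.0002359) S
|Y| = 0.0002615 S → |Z| = 1/|Y| = 3824 Ω, ∠Z = −∠Y = 64.40°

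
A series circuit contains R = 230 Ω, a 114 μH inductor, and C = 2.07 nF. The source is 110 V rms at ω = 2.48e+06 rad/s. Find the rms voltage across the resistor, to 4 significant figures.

X_L = ωL = 282.7 Ω
X_C = 1/(ωC) = 194.8 Ω
Net reactance X = X_L − X_C = 87.92 Ω
Z = 230.0 + j87.92 Ω
|Z| = √(230.0² + 87.92²) = 246.2 Ω
I = V/|Z| = 446.7 mA
V_R = I·|Z_R| = 0.4467 × 230.0 = 102.7 V

102.7 V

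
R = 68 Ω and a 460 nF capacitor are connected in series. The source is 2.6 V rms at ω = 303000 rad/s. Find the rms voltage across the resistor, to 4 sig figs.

2.586 V

X_C = 1/(ωC) = 7.175 Ω
Z = 68.00 − j7.175 Ω
|Z| = √(68.00² + 7.175²) = 68.38 Ω
I = V/|Z| = 38.02 mA
V_R = I·|Z_R| = 0.03802 × 68.00 = 2.586 V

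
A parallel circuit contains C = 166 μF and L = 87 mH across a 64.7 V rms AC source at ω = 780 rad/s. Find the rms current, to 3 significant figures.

X_L = ωL = 67.9 Ω
X_C = 1/(ωC) = 7.72 Ω
Parallel: admittances add. Y = 1/(jωL) + jωC
Y = (0 + j0.115) S
|Y| = 0.115 S → |Z| = 1/|Y| = 8.72 Ω, ∠Z = −∠Y = -90.0°
I = V/|Z| = 64.7/8.72 = 7.42 A

7.42 A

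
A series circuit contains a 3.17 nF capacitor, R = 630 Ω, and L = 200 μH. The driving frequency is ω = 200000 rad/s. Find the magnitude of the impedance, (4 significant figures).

X_L = ωL = 40.00 Ω
X_C = 1/(ωC) = 1577 Ω
Net reactance X = X_L − X_C = -1537 Ω
Z = 630.0 − j1537 Ω
|Z| = √(630.0² + 1537²) = 1661 Ω

1661 Ω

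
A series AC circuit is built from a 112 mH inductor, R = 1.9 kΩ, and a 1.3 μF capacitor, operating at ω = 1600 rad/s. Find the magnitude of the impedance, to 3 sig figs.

X_L = ωL = 179 Ω
X_C = 1/(ωC) = 481 Ω
Net reactance X = X_L − X_C = -302 Ω
Z = 1900 − j302 Ω
|Z| = √(1900² + 302²) = 1920 Ω

1920 Ω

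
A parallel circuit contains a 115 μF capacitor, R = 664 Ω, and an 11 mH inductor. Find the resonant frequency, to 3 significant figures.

142 Hz

ω₀ = 1/√(LC) = 1/√(0.011 × 0.000115) = 889.1 rad/s
f₀ = ω₀/(2π) = 142 Hz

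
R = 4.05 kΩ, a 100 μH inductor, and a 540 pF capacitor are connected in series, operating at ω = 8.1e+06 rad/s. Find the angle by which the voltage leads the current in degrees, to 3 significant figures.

8.17°

X_L = ωL = 810 Ω
X_C = 1/(ωC) = 229 Ω
Net reactance X = X_L − X_C = 581 Ω
Z = 4050 + j581 Ω
|Z| = √(4050² + 581²) = 4090 Ω
∠Z = arctan(581/4050) = 8.17°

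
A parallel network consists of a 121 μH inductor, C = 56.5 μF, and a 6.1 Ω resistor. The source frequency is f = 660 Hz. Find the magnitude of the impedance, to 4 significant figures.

ω = 2πf = 4147 rad/s
X_L = ωL = 0.5018 Ω
X_C = 1/(ωC) = 4.268 Ω
Parallel: admittances add. Y = 1/R + 1/(jωL) + jωC
Y = (0.1639 − j1.759) S
|Y| = 1.766 S → |Z| = 1/|Y| = 0.5662 Ω, ∠Z = −∠Y = 84.67°

0.5662 Ω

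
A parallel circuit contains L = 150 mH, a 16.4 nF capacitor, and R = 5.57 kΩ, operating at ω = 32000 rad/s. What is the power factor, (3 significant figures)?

0.493

X_L = ωL = 4800 Ω
X_C = 1/(ωC) = 1910 Ω
Parallel: admittances add. Y = 1/R + 1/(jωL) + jωC
Y = (0.000180 + j0.000316) S
|Y| = 0.000364 S → |Z| = 1/|Y| = 2750 Ω, ∠Z = −∠Y = -60.4°
cos φ = cos(-60.4°) = 0.493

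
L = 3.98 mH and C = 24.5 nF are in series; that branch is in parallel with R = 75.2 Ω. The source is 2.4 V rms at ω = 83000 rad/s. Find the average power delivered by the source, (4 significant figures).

X_L = ωL = 330.3 Ω
X_C = 1/(ωC) = 491.8 Ω
Branch 1: Z₁ = R = 75.20 Ω
Branch 2 (series LC): Z₂ = j(X_L − X_C) = −j161.4 Ω
Parallel: Z = Z₁Z₂/(Z₁+Z₂), |Z| = 68.17 Ω, ∠Z = -24.98°
I = V/|Z| = 35.21 mA
P = VI cos φ = 2.4 × 0.03521 × cos(-24.98°) = 76.60 mW

76.60 mW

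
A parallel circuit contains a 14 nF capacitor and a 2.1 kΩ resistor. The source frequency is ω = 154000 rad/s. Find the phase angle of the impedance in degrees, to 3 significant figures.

X_C = 1/(ωC) = 464 Ω
Parallel: admittances add. Y = 1/R + jωC
Y = (0.000476 + j0.00216) S
|Y| = 0.00221 S → |Z| = 1/|Y| = 453 Ω, ∠Z = −∠Y = -77.5°

-77.5°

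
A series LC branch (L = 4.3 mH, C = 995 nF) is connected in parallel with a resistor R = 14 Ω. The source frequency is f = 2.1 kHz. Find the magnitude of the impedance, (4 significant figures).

11.36 Ω

ω = 2πf = 13190 rad/s
X_L = ωL = 56.74 Ω
X_C = 1/(ωC) = 76.17 Ω
Branch 1: Z₁ = R = 14.00 Ω
Branch 2 (series LC): Z₂ = j(X_L − X_C) = −j19.43 Ω
Parallel: Z = Z₁Z₂/(Z₁+Z₂), |Z| = 11.36 Ω, ∠Z = -35.77°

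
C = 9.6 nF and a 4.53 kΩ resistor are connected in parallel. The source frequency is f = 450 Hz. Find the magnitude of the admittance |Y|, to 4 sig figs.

222.4 μS

ω = 2πf = 2827 rad/s
X_C = 1/(ωC) = 36840 Ω
Parallel: admittances add. Y = 1/R + jωC
Y = (0.0002208 + j2.714e-05) S
|Y| = 0.0002224 S → |Z| = 1/|Y| = 4496 Ω, ∠Z = −∠Y = -7.010°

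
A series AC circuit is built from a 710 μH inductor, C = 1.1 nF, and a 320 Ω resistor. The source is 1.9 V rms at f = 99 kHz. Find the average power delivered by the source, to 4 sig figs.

ω = 2πf = 622000 rad/s
X_L = ωL = 441.6 Ω
X_C = 1/(ωC) = 1461 Ω
Net reactance X = X_L − X_C = -1020 Ω
Z = 320.0 − j1020 Ω
|Z| = √(320.0² + 1020²) = 1069 Ω
∠Z = arctan(-1020/320.0) = -72.58°
I = V/|Z| = 1.778 mA
P = VI cos φ = 1.9 × 0.001778 × cos(-72.58°) = 1.011 mW

1.011 mW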